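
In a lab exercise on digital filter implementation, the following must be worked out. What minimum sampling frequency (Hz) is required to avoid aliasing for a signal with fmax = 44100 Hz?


The Nyquist rate is twice the maximum frequency component.
fs_min = 2 * fmax
      = 2 * 44100
      = 88200 Hz

88200


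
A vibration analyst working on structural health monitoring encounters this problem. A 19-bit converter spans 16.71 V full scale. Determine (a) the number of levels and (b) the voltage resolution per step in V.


Step 1 — number of quantization levels:
L = 2^N = 2^19 = 524288

Step 2 — LSB step size:
delta = Vfs / L
      = 16.71 / 524288
      = 3.187e-05 V

Levels = 524288; step size = 3.187e-05 V


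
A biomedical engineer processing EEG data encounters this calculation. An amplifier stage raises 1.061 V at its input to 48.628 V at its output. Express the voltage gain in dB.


Voltage gain in dB:
G = 20 * log10(Vout / Vin)
  = 20 * log10(48.628 / 1.061)
  = 20 * log10(45.832234)
  = 20 * 1.661171
  = 33.22 dB

33.22 dB


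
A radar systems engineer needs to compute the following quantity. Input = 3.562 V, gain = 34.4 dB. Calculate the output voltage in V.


Output voltage from dB gain:
V_out = V_in * 10^(gain_dB / 20)
      = 3.562 * 10^(34.4 / 20)
      = 3.562 * 52.480746
      = 186.9364 V

186.9364 V


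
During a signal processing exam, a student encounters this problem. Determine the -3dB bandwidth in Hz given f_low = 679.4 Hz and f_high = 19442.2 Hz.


Bandwidth is the difference of -3dB frequencies:
BW = f_high - f_low
   = 19442.2 - 679.4
   = 18762.8 Hz

18762.8 Hz


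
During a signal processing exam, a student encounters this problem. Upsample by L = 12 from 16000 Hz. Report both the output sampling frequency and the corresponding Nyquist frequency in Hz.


Step 1 — output sample rate after interpolation by L:
fs_out = L * fs_in = 12 * 16000 = 192000 Hz

Step 2 — Nyquist frequency of the output stream:
f_Nyq = fs_out / 2 = 192000 / 2 = 96000.0 Hz

fs_out = 192000 Hz; f_Nyquist = 96000.0 Hz


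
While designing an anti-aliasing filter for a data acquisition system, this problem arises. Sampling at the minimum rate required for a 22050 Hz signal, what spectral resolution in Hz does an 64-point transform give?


Step 1 — Nyquist sampling rate:
fs = 2 * fmax = 2 * 22050 = 44100 Hz

Step 2 — DFT bin spacing:
df = fs / N = 44100 / 64 = 689.0625 Hz

689.0625 Hz


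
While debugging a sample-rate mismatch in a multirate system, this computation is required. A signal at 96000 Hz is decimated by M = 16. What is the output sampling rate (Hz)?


Decimation reduces the sample rate:
fs_out = fs_in / M
       = 96000 / 16
       = 6000.0 Hz

6000.0 Hz


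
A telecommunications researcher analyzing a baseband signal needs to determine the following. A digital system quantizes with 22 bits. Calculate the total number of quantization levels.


Number of quantization levels = 2^N
= 2^22
= 4194304

4194304


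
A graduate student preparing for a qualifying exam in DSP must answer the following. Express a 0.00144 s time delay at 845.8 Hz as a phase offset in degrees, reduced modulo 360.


Phase shift from frequency and time delay:
phi = 360 * f * t_delay
    = 360 * 845.8 * 0.00144
    = 438.46 degrees
    mod 360 = 78.46 degrees

78.46 degrees


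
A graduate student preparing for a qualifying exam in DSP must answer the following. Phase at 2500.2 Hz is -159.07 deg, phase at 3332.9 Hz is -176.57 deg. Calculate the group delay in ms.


Group delay from phase difference:
tau = -d(phi)/d(omega)
d(phi) = -17.5 deg = -0.305433 rad
d(omega) = 2*pi*(3332.9 - 2500.2) = 5232.0084 rad/s
tau = -(-0.305433) / 5232.0084
    = 0.0584 ms

0.0584 ms


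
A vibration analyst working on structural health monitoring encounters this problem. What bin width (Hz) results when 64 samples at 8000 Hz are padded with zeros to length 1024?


Frequency resolution after zero-padding:
N_padded = 64 * 16 = 1024
df = fs / N_padded
   = 8000 / 1024
   = 7.8125 Hz

7.8125 Hz


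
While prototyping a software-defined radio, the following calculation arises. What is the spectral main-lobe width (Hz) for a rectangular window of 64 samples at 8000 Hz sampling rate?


Main lobe width for a rectangular window:
Width = 2 * fs / N
      = 2 * 8000 / 64
      = 16000 / 64
      = 250.0 Hz

250.0 Hz


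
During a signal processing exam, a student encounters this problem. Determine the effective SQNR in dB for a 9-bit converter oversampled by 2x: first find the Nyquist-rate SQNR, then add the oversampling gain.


Step 1 — baseline SQNR at Nyquist:
SQNR_base = 6.02*N + 1.76
          = 6.02*9 + 1.76
          = 55.94 dB

Step 2 — oversampling processing gain:
G = 10*log10(OSR) = 10*log10(2) = 3.01 dB

Step 3 — total:
SQNR_total = 55.94 + 3.01 = 58.95 dB

Base SQNR = 55.94 dB; oversampled SQNR = 58.95 dB


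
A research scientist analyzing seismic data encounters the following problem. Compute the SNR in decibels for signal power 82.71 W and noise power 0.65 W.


SNR in decibels:
SNR = 10 * log10(Ps / Pn)
    = 10 * log10(82.71 / 0.65)
    = 10 * log10(127.2462)
    = 10 * 2.1046
    = 21.05 dB

21.05 dB


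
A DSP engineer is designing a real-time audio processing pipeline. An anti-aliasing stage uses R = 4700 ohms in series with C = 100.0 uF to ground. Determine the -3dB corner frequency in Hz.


Cutoff frequency of a first-order RC filter:
fc = 1 / (2 * pi * R * C)
C = 100.0 uF = 0.0001 F
fc = 1 / (2 * pi * 4700 * 0.0001)
   = 1 / 2.9530970943744
   = 0.338628 Hz

0.338628 Hz


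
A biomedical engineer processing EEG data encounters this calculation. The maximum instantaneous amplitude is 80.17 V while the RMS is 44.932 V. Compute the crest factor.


Crest factor is the ratio of peak to RMS:
CF = V_peak / V_rms
   = 80.17 / 44.932
   = 1.7843

1.7843


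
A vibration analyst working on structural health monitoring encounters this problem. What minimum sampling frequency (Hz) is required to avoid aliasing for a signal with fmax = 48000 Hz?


The Nyquist rate is twice the maximum frequency component.
fs_min = 2 * fmax
      = 2 * 48000
      = 96000 Hz

96000


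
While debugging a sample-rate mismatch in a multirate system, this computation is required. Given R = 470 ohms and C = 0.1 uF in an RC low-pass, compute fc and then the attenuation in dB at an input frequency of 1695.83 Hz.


Step 1 — cutoff frequency:
fc = 1 / (2*pi*R*C)
C = 0.1 uF = 1e-07 F
fc = 1 / (2*pi*470*1e-07)
   = 3386.275 Hz

Step 2 — magnitude at f = 1695.83 Hz:
|H(f)| = 1 / sqrt(1 + (f/fc)^2)
f/fc = 1695.83 / 3386.275 = 0.500795
|H| = 1 / sqrt(1 + 0.250796) = 0.8941425
|H|_dB = 20*log10(0.8941425) = -0.97 dB

fc = 3386.275 Hz; |H(1695.83 Hz)| = -0.97 dB


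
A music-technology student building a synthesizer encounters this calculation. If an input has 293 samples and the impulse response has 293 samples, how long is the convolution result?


Linear convolution output length:
L = N + M - 1
  = 293 + 293 - 1
  = 585 samples

585


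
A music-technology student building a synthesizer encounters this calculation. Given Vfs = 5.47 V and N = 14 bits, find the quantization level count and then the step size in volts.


Step 1 — number of quantization levels:
L = 2^N = 2^14 = 16384

Step 2 — LSB step size:
delta = Vfs / L
      = 5.47 / 16384
      = 0.00033386 V

Levels = 16384; step size = 0.00033386 V


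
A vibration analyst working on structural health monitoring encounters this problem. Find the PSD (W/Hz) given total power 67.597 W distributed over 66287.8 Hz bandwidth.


Power spectral density:
PSD = P / BW
    = 67.597 / 66287.8
    = 0.00101975 W/Hz

0.00101975 W/Hz


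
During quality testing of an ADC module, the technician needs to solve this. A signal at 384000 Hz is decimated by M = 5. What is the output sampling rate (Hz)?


Decimation reduces the sample rate:
fs_out = fs_in / M
       = 384000 / 5
       = 76800.0 Hz

76800.0 Hz


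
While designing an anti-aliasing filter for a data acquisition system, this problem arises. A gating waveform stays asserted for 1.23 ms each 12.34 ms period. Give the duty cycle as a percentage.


Duty cycle as a percentage:
DC = (t_on / T) * 100
   = (1.23 / 12.34) * 100
   = 0.099676 * 100
   = 9.97 %

9.97 %


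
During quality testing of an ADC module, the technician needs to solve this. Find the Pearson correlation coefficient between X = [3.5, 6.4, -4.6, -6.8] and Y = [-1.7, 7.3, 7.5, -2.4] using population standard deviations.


Pearson correlation coefficient (population):
r = cov(X,Y) / (std(X) * std(Y))
Mean X = -0.375, Mean Y = 2.675
Cov(X,Y) = 6.650625
Std(X) = 5.47831, Std(Y) = 4.732005
r = 0.2565

0.2565


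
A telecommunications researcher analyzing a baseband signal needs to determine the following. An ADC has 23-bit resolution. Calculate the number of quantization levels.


Number of quantization levels = 2^N
= 2^23
= 8388608

8388608


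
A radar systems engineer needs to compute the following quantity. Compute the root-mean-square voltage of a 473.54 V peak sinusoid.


RMS voltage for a sinusoidal waveform:
V_rms = V_peak / sqrt(2)
      = 473.54 / 1.414214
      = 334.843 V

334.843 V


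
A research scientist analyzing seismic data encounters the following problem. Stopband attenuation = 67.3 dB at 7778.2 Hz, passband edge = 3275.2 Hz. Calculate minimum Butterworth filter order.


Butterworth filter order formula:
n = log10(10^(A/10) - 1) / (2 * log10(f_stop/f_pass))
10^(67.3/10) - 1 = 5370316.9637
f_stop/f_pass = 7778.2 / 3275.2 = 2.3749
n = 8.958 -> ceil = 9

9


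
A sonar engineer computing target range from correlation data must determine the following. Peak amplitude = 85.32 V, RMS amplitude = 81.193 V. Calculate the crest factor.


Crest factor is the ratio of peak to RMS:
CF = V_peak / V_rms
   = 85.32 / 81.193
   = 1.0508

1.0508


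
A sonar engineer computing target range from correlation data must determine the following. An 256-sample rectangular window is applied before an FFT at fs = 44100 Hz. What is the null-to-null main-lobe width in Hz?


Main lobe width for a rectangular window:
Width = 2 * fs / N
      = 2 * 44100 / 256
      = 88200 / 256
      = 344.531 Hz

344.531 Hz


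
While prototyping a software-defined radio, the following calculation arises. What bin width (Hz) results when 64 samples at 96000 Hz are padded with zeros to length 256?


Frequency resolution after zero-padding:
N_padded = 64 * 4 = 256
df = fs / N_padded
   = 96000 / 256
   = 375.0 Hz

375.0 Hz


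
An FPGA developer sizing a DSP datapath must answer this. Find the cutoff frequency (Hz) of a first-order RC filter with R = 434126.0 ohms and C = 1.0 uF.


Cutoff frequency of a first-order RC filter:
fc = 1 / (2 * pi * R * C)
C = 1.0 uF = 1e-06 F
fc = 1 / (2 * pi * 434126.0 * 1e-06)
   = 1 / 2.7276941046646
   = 0.36661 Hz

0.36661 Hz


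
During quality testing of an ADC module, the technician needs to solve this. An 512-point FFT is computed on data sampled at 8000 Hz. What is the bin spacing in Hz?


DFT frequency resolution:
df = fs / N
   = 8000 / 512
   = 15.625 Hz

15.625 Hz


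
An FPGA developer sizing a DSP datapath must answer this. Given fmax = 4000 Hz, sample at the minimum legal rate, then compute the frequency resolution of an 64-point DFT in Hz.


Step 1 — Nyquist sampling rate:
fs = 2 * fmax = 2 * 4000 = 8000 Hz

Step 2 — DFT bin spacing:
df = fs / N = 8000 / 64 = 125.0 Hz

125.0 Hz


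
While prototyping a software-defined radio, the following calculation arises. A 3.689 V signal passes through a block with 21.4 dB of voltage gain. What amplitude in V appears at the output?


Output voltage from dB gain:
V_out = V_in * 10^(gain_dB / 20)
      = 3.689 * 10^(21.4 / 20)
      = 3.689 * 11.748976
      = 43.342 V

43.342 V


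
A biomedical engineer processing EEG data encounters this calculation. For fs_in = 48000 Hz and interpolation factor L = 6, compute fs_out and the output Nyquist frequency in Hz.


Step 1 — output sample rate after interpolation by L:
fs_out = L * fs_in = 6 * 48000 = 288000 Hz

Step 2 — Nyquist frequency of the output stream:
f_Nyq = fs_out / 2 = 288000 / 2 = 144000.0 Hz

fs_out = 288000 Hz; f_Nyquist = 144000.0 Hz


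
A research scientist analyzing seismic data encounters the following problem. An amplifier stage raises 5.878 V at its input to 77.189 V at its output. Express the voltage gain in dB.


Voltage gain in dB:
G = 20 * log10(Vout / Vin)
  = 20 * log10(77.189 / 5.878)
  = 20 * log10(13.131848)
  = 20 * 1.118326
  = 22.37 dB

22.37 dB


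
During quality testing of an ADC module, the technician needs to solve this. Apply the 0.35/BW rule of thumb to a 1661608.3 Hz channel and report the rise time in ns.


Rise time from bandwidth relationship:
tr = 0.35 / BW
   = 0.35 / 1661608.3
   = 2.106392945e-07 s
   = 210.6393 ns

210.6393 ns


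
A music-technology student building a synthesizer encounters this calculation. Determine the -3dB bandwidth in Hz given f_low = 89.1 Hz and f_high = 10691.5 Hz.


Bandwidth is the difference of -3dB frequencies:
BW = f_high - f_low
   = 10691.5 - 89.1
   = 10602.4 Hz

10602.4 Hz


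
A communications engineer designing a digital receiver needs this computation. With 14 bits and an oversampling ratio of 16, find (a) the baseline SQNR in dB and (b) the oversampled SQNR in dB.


Step 1 — baseline SQNR at Nyquist:
SQNR_base = 6.02*N + 1.76
          = 6.02*14 + 1.76
          = 86.04 dB

Step 2 — oversampling processing gain:
G = 10*log10(OSR) = 10*log10(16) = 12.04 dB

Step 3 — total:
SQNR_total = 86.04 + 12.04 = 98.08 dB

Base SQNR = 86.04 dB; oversampled SQNR = 98.08 dB


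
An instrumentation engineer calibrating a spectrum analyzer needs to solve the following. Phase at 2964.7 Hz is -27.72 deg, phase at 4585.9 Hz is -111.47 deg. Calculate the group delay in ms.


Group delay from phase difference:
tau = -d(phi)/d(omega)
d(phi) = -83.75 deg = -1.461713 rad
d(omega) = 2*pi*(4585.9 - 2964.7) = 10186.3 rad/s
tau = -(-1.461713) / 10186.3
    = 0.1435 ms

0.1435 ms


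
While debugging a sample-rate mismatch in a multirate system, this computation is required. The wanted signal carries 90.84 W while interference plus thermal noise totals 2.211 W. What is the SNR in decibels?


SNR in decibels:
SNR = 10 * log10(Ps / Pn)
    = 10 * log10(90.84 / 2.211)
    = 10 * log10(41.0855)
    = 10 * 1.6137
    = 16.14 dB

16.14 dB


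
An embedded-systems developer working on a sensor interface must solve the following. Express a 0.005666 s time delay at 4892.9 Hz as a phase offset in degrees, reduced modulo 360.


Phase shift from frequency and time delay:
phi = 360 * f * t_delay
    = 360 * 4892.9 * 0.005666
    = 9980.34 degrees
    mod 360 = 260.34 degrees

260.34 degrees


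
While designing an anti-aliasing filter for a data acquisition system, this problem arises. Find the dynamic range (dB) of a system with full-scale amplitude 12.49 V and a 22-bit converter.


Dynamic range from full-scale to LSB:
V_min = V_max / 2^bits = 12.49 / 2^22
DR = 20 * log10(V_max / V_min)
   = 20 * log10(2^22)
   = 20 * 22 * log10(2)
   = 132.45 dB

132.45 dB


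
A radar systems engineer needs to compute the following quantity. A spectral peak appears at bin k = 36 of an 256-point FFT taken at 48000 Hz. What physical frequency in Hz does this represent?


Frequency of DFT bin k:
f_k = k * fs / N
    = 36 * 48000 / 256
    = 1728000 / 256
    = 6750.0 Hz

6750.0 Hz


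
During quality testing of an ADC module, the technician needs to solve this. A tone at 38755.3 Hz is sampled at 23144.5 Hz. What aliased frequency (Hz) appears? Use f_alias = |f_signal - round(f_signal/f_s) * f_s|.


Compute the nearest integer multiple of fs to the signal:
n = round(38755.3 / 23144.5) = 2
f_alias = |38755.3 - 2 * 23144.5|
        = |38755.3 - 46289.0|
        = 7533.7 Hz

7533.7


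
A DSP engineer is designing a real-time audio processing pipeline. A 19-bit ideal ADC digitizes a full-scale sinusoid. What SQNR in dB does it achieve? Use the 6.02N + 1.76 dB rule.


Theoretical SNR for a full-scale sinusoid:
SNR = 6.02 * N + 1.76
    = 6.02 * 19 + 1.76
    = 114.38 + 1.76
    = 116.14 dB

116.14 dB


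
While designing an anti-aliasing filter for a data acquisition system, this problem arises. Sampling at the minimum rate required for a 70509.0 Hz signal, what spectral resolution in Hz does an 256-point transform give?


Step 1 — Nyquist sampling rate:
fs = 2 * fmax = 2 * 70509.0 = 141018.0 Hz

Step 2 — DFT bin spacing:
df = fs / N = 141018.0 / 256 = 550.8516 Hz

550.8516 Hz


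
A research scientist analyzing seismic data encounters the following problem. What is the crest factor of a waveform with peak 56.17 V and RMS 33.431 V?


Crest factor is the ratio of peak to RMS:
CF = V_peak / V_rms
   = 56.17 / 33.431
   = 1.6802

1.6802


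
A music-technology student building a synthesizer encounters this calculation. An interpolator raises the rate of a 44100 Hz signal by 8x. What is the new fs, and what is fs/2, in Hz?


Step 1 — output sample rate after interpolation by L:
fs_out = L * fs_in = 8 * 44100 = 352800 Hz

Step 2 — Nyquist frequency of the output stream:
f_Nyq = fs_out / 2 = 352800 / 2 = 176400.0 Hz

fs_out = 352800 Hz; f_Nyquist = 176400.0 Hz


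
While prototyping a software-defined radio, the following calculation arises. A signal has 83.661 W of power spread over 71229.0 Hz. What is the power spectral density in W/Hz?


Power spectral density:
PSD = P / BW
    = 83.661 / 71229.0
    = 0.00117454 W/Hz

0.00117454 W/Hz


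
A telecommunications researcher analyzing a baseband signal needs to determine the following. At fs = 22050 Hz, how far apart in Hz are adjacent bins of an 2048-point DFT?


DFT frequency resolution:
df = fs / N
   = 22050 / 2048
   = 10.7666 Hz

10.7666 Hz


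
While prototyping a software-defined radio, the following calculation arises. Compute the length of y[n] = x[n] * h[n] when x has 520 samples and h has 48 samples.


Linear convolution output length:
L = N + M - 1
  = 520 + 48 - 1
  = 567 samples

567


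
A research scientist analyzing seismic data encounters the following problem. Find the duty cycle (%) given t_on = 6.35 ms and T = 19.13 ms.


Duty cycle as a percentage:
DC = (t_on / T) * 100
   = (6.35 / 19.13) * 100
   = 0.331939 * 100
   = 33.19 %

33.19 %


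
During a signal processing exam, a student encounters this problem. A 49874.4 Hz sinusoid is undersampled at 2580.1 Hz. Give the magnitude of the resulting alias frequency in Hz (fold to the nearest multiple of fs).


Compute the nearest integer multiple of fs to the signal:
n = round(49874.4 / 2580.1) = 19
f_alias = |49874.4 - 19 * 2580.1|
        = |49874.4 - 49021.9|
        = 852.5 Hz

852.5


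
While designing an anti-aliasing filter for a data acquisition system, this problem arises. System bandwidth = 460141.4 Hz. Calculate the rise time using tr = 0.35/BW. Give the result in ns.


Rise time from bandwidth relationship:
tr = 0.35 / BW
   = 0.35 / 460141.4
   = 7.606357524e-07 s
   = 760.6358 ns

760.6358 ns


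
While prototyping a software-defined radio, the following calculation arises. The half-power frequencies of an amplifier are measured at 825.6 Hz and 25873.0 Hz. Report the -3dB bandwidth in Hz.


Bandwidth is the difference of -3dB frequencies:
BW = f_high - f_low
   = 25873.0 - 825.6
   = 25047.4 Hz

25047.4 Hz


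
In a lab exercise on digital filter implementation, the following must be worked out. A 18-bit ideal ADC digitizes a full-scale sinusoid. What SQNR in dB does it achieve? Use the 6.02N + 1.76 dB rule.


Theoretical SNR for a full-scale sinusoid:
SNR = 6.02 * N + 1.76
    = 6.02 * 18 + 1.76
    = 108.36 + 1.76
    = 110.12 dB

110.12 dB


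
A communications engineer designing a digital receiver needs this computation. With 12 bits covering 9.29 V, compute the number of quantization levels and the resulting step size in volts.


Step 1 — number of quantization levels:
L = 2^N = 2^12 = 4096

Step 2 — LSB step size:
delta = Vfs / L
      = 9.29 / 4096
      = 0.00226807 V

Levels = 4096; step size = 0.00226807 V


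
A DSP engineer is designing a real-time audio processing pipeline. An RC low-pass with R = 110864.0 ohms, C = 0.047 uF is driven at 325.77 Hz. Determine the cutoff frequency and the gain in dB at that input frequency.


Step 1 — cutoff frequency:
fc = 1 / (2*pi*R*C)
C = 0.047 uF = 4.7e-08 F
fc = 1 / (2*pi*110864.0*4.7e-08)
   = 30.5444 Hz

Step 2 — magnitude at f = 325.77 Hz:
|H(f)| = 1 / sqrt(1 + (f/fc)^2)
f/fc = 325.77 / 30.5444 = 10.665457
|H| = 1 / sqrt(1 + 113.751973) = 0.0933512
|H|_dB = 20*log10(0.0933512) = -20.6 dB

fc = 30.5444 Hz; |H(325.77 Hz)| = -20.6 dB


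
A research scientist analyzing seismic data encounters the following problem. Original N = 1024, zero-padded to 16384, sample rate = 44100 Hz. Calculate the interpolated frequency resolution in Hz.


Frequency resolution after zero-padding:
N_padded = 1024 * 16 = 16384
df = fs / N_padded
   = 44100 / 16384
   = 2.6917 Hz

2.6917 Hz


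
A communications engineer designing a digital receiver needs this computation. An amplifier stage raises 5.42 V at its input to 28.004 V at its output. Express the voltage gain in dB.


Voltage gain in dB:
G = 20 * log10(Vout / Vin)
  = 20 * log10(28.004 / 5.42)
  = 20 * log10(5.16679)
  = 20 * 0.713221
  = 14.26 dB

14.26 dB


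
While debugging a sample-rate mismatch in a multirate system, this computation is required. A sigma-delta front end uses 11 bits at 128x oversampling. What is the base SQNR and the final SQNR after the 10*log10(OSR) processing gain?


Step 1 — baseline SQNR at Nyquist:
SQNR_base = 6.02*N + 1.76
          = 6.02*11 + 1.76
          = 67.98 dB

Step 2 — oversampling processing gain:
G = 10*log10(OSR) = 10*log10(128) = 21.07 dB

Step 3 — total:
SQNR_total = 67.98 + 21.07 = 89.05 dB

Base SQNR = 67.98 dB; oversampled SQNR = 89.05 dB


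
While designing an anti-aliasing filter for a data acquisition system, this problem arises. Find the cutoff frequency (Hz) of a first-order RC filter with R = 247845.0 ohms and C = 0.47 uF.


Cutoff frequency of a first-order RC filter:
fc = 1 / (2 * pi * R * C)
C = 0.47 uF = 4.7e-07 F
fc = 1 / (2 * pi * 247845.0 * 4.7e-07)
   = 1 / 0.73191034935522
   = 1.366288 Hz

1.366288 Hz


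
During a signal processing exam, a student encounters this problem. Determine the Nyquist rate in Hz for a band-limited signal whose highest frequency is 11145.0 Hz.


The Nyquist rate is twice the maximum frequency component.
fs_min = 2 * fmax
      = 2 * 11145.0
      = 22290.0 Hz

22290.0


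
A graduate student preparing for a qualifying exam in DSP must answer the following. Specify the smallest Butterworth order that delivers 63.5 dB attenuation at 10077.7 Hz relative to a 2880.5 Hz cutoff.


Butterworth filter order formula:
n = log10(10^(A/10) - 1) / (2 * log10(f_stop/f_pass))
10^(63.5/10) - 1 = 2238720.1386
f_stop/f_pass = 10077.7 / 2880.5 = 3.4986
n = 5.8375 -> ceil = 6

6


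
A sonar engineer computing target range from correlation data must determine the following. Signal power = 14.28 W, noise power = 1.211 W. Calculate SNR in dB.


SNR in decibels:
SNR = 10 * log10(Ps / Pn)
    = 10 * log10(14.28 / 1.211)
    = 10 * log10(11.7919)
    = 10 * 1.0716
    = 10.72 dB

10.72 dB


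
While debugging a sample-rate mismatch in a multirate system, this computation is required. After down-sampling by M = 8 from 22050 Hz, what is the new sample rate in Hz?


Decimation reduces the sample rate:
fs_out = fs_in / M
       = 22050 / 8
       = 2756.25 Hz

2756.25 Hz


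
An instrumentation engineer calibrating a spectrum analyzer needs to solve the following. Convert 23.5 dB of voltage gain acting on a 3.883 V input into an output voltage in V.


Output voltage from dB gain:
V_out = V_in * 10^(gain_dB / 20)
      = 3.883 * 10^(23.5 / 20)
      = 3.883 * 14.962357
      = 58.0988 V

58.0988 V


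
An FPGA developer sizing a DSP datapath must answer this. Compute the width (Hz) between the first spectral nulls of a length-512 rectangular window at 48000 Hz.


Main lobe width for a rectangular window:
Width = 2 * fs / N
      = 2 * 48000 / 512
      = 96000 / 512
      = 187.5 Hz

187.5 Hz


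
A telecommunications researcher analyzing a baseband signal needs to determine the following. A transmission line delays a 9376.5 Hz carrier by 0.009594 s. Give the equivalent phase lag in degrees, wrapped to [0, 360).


Phase shift from frequency and time delay:
phi = 360 * f * t_delay
    = 360 * 9376.5 * 0.009594
    = 32384.93 degrees
    mod 360 = 344.93 degrees

344.93 degrees


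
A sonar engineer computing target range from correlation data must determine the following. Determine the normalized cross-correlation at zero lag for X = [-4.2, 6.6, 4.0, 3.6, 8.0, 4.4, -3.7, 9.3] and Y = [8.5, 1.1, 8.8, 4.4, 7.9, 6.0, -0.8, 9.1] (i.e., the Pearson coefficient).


Pearson correlation coefficient (population):
r = cov(X,Y) / (std(X) * std(Y))
Mean X = 3.5, Mean Y = 5.625
Cov(X,Y) = 5.28625
Std(X) = 4.686417, Std(Y) = 3.517723
r = 0.3207

0.3207


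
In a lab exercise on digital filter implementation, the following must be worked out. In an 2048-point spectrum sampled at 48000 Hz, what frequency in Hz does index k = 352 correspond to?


Frequency of DFT bin k:
f_k = k * fs / N
    = 352 * 48000 / 2048
    = 16896000 / 2048
    = 8250.0 Hz

8250.0 Hz


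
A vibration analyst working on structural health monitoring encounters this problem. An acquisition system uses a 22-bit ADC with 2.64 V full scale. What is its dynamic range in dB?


Dynamic range from full-scale to LSB:
V_min = V_max / 2^bits = 2.64 / 2^22
DR = 20 * log10(V_max / V_min)
   = 20 * log10(2^22)
   = 20 * 22 * log10(2)
   = 132.45 dB

132.45 dB


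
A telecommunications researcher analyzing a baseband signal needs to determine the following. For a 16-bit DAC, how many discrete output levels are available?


Number of quantization levels = 2^N
= 2^16
= 65536

65536


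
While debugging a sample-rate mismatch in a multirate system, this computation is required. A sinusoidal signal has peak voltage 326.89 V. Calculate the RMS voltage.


RMS voltage for a sinusoidal waveform:
V_rms = V_peak / sqrt(2)
      = 326.89 / 1.414214
      = 231.146 V

231.146 V


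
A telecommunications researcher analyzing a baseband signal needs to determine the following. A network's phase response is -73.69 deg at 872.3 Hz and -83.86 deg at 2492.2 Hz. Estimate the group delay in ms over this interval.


Group delay from phase difference:
tau = -d(phi)/d(omega)
d(phi) = -10.17 deg = -0.1775 rad
d(omega) = 2*pi*(2492.2 - 872.3) = 10178.1319 rad/s
tau = -(-0.1775) / 10178.1319
    = 0.0174 ms

0.0174 ms


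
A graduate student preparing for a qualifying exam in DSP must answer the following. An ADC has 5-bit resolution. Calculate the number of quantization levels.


Number of quantization levels = 2^N
= 2^5
= 32

32


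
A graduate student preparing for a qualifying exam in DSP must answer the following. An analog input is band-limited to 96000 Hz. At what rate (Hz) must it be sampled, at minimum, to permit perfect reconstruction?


The Nyquist rate is twice the maximum frequency component.
fs_min = 2 * fmax
      = 2 * 96000
      = 192000 Hz

192000


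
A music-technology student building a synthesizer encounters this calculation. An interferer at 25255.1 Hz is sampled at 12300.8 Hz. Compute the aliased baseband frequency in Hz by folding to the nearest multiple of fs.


Compute the nearest integer multiple of fs to the signal:
n = round(25255.1 / 12300.8) = 2
f_alias = |25255.1 - 2 * 12300.8|
        = |25255.1 - 24601.6|
        = 653.5 Hz

653.5


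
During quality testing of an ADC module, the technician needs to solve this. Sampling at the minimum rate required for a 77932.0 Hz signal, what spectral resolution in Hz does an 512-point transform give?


Step 1 — Nyquist sampling rate:
fs = 2 * fmax = 2 * 77932.0 = 155864.0 Hz

Step 2 — DFT bin spacing:
df = fs / N = 155864.0 / 512 = 304.4219 Hz

304.4219 Hz


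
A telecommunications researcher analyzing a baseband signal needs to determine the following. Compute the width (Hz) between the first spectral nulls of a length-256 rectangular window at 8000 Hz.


Main lobe width for a rectangular window:
Width = 2 * fs / N
      = 2 * 8000 / 256
      = 16000 / 256
      = 62.5 Hz

62.5 Hz


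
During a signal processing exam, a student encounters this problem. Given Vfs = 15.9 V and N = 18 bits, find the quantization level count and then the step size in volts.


Step 1 — number of quantization levels:
L = 2^N = 2^18 = 262144

Step 2 — LSB step size:
delta = Vfs / L
      = 15.9 / 262144
      = 6.065e-05 V

Levels = 262144; step size = 6.065e-05 V


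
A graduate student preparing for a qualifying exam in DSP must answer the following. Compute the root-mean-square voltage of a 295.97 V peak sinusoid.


RMS voltage for a sinusoidal waveform:
V_rms = V_peak / sqrt(2)
      = 295.97 / 1.414214
      = 209.282 V

209.282 V


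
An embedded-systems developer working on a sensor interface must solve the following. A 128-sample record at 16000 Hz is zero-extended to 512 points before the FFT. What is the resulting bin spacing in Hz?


Frequency resolution after zero-padding:
N_padded = 128 * 4 = 512
df = fs / N_padded
   = 16000 / 512
   = 31.25 Hz

31.25 Hz


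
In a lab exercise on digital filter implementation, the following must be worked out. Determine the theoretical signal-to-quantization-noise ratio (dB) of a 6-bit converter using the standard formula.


Theoretical SNR for a full-scale sinusoid:
SNR = 6.02 * N + 1.76
    = 6.02 * 6 + 1.76
    = 36.12 + 1.76
    = 37.88 dB

37.88 dB


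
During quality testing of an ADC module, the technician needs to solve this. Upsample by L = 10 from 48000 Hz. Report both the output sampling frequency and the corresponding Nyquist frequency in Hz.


Step 1 — output sample rate after interpolation by L:
fs_out = L * fs_in = 10 * 48000 = 480000 Hz

Step 2 — Nyquist frequency of the output stream:
f_Nyq = fs_out / 2 = 480000 / 2 = 240000.0 Hz

fs_out = 480000 Hz; f_Nyquist = 240000.0 Hz


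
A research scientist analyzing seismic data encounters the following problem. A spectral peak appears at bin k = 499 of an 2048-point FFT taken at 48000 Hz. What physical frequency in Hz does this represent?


Frequency of DFT bin k:
f_k = k * fs / N
    = 499 * 48000 / 2048
    = 23952000 / 2048
    = 11695.312 Hz

11695.312 Hz


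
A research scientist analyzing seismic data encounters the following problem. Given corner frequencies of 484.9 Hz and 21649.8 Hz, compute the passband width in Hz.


Bandwidth is the difference of -3dB frequencies:
BW = f_high - f_low
   = 21649.8 - 484.9
   = 21164.9 Hz

21164.9 Hz


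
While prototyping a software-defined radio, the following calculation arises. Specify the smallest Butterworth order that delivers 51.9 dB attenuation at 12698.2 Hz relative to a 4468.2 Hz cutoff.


Butterworth filter order formula:
n = log10(10^(A/10) - 1) / (2 * log10(f_stop/f_pass))
10^(51.9/10) - 1 = 154880.6619
f_stop/f_pass = 12698.2 / 4468.2 = 2.8419
n = 5.7208 -> ceil = 6

6


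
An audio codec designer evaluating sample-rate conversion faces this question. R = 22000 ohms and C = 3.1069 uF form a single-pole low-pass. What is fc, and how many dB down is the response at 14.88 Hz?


Step 1 — cutoff frequency:
fc = 1 / (2*pi*R*C)
C = 3.1069 uF = 3.1069e-06 F
fc = 1 / (2*pi*22000*3.1069e-06)
   = 2.32847 Hz

Step 2 — magnitude at f = 14.88 Hz:
|H(f)| = 1 / sqrt(1 + (f/fc)^2)
f/fc = 14.88 / 2.32847 = 6.390462
|H| = 1 / sqrt(1 + 40.838005) = 0.1546018
|H|_dB = 20*log10(0.1546018) = -16.22 dB

fc = 2.32847 Hz; |H(14.88 Hz)| = -16.22 dB


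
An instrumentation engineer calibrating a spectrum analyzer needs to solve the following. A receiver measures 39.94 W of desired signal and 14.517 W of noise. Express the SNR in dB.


SNR in decibels:
SNR = 10 * log10(Ps / Pn)
    = 10 * log10(39.94 / 14.517)
    = 10 * log10(2.7513)
    = 10 * 0.4395
    = 4.4 dB

4.4 dB


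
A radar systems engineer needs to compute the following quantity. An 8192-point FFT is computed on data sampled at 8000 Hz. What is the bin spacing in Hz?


DFT frequency resolution:
df = fs / N
   = 8000 / 8192
   = 0.9766 Hz

0.9766 Hz


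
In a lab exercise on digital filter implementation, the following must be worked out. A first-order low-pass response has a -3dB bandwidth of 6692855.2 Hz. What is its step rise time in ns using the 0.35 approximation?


Rise time from bandwidth relationship:
tr = 0.35 / BW
   = 0.35 / 6692855.2
   = 5.229457228e-08 s
   = 52.2946 ns

52.2946 ns


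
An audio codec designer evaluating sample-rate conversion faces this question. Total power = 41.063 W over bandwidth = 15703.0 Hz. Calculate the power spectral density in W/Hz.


Power spectral density:
PSD = P / BW
    = 41.063 / 15703.0
    = 0.00261498 W/Hz

0.00261498 W/Hz


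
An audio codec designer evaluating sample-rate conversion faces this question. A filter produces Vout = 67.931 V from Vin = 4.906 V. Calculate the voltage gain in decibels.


Voltage gain in dB:
G = 20 * log10(Vout / Vin)
  = 20 * log10(67.931 / 4.906)
  = 20 * log10(13.846514)
  = 20 * 1.14134
  = 22.83 dB

22.83 dB


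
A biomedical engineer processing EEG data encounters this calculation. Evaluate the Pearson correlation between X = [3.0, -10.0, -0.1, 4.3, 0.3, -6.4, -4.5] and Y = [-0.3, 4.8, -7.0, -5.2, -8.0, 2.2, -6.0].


Pearson correlation coefficient (population):
r = cov(X,Y) / (std(X) * std(Y))
Mean X = -1.9143, Mean Y = -2.7857
Cov(X,Y) = -13.909796
Std(X) = 4.827726, Std(Y) = 4.624293
r = -0.6231

-0.6231


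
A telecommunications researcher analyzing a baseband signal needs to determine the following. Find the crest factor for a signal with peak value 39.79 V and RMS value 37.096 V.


Crest factor is the ratio of peak to RMS:
CF = V_peak / V_rms
   = 39.79 / 37.096
   = 1.0726

1.0726


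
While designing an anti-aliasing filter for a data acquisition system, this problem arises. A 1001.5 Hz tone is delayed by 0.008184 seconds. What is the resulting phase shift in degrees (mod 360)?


Phase shift from frequency and time delay:
phi = 360 * f * t_delay
    = 360 * 1001.5 * 0.008184
    = 2950.66 degrees
    mod 360 = 70.66 degrees

70.66 degrees


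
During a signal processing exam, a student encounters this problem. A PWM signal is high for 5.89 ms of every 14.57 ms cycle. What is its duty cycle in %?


Duty cycle as a percentage:
DC = (t_on / T) * 100
   = (5.89 / 14.57) * 100
   = 0.404255 * 100
   = 40.43 %

40.43 %


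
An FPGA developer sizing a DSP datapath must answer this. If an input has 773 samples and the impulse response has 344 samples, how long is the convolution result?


Linear convolution output length:
L = N + M - 1
  = 773 + 344 - 1
  = 1116 samples

1116


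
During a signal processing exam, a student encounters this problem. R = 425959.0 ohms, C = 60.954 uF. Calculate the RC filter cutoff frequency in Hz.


Cutoff frequency of a first-order RC filter:
fc = 1 / (2 * pi * R * C)
C = 60.954 uF = 6.0954e-05 F
fc = 1 / (2 * pi * 425959.0 * 6.0954e-05)
   = 1 / 163.13602569672
   = 0.00613 Hz

0.00613 Hz


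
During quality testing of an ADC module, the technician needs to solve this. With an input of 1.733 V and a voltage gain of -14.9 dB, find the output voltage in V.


Output voltage from dB gain:
V_out = V_in * 10^(gain_dB / 20)
      = 1.733 * 10^(-14.9 / 20)
      = 1.733 * 0.179887
      = 0.3117 V

0.3117 V


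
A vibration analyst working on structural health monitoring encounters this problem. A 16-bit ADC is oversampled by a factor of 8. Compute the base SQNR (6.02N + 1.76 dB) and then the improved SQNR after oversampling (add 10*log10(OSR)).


Step 1 — baseline SQNR at Nyquist:
SQNR_base = 6.02*N + 1.76
          = 6.02*16 + 1.76
          = 98.08 dB

Step 2 — oversampling processing gain:
G = 10*log10(OSR) = 10*log10(8) = 9.03 dB

Step 3 — total:
SQNR_total = 98.08 + 9.03 = 107.11 dB

Base SQNR = 98.08 dB; oversampled SQNR = 107.11 dB


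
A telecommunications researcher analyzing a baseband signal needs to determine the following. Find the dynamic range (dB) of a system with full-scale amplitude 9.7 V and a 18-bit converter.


Dynamic range from full-scale to LSB:
V_min = V_max / 2^bits = 9.7 / 2^18
DR = 20 * log10(V_max / V_min)
   = 20 * log10(2^18)
   = 20 * 18 * log10(2)
   = 108.37 dB

108.37 dB


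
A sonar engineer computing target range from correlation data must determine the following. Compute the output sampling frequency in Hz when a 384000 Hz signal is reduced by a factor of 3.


Decimation reduces the sample rate:
fs_out = fs_in / M
       = 384000 / 3
       = 128000.0 Hz

128000.0 Hz


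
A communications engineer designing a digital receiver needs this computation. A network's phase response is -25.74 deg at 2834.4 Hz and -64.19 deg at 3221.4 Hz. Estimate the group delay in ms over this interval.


Group delay from phase difference:
tau = -d(phi)/d(omega)
d(phi) = -38.45 deg = -0.671079 rad
d(omega) = 2*pi*(3221.4 - 2834.4) = 2431.5927 rad/s
tau = -(-0.671079) / 2431.5927
    = 0.276 ms

0.276 ms


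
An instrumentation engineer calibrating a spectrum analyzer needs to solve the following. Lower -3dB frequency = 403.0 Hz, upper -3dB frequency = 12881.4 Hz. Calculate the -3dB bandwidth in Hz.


Bandwidth is the difference of -3dB frequencies:
BW = f_high - f_low
   = 12881.4 - 403.0
   = 12478.4 Hz

12478.4 Hz


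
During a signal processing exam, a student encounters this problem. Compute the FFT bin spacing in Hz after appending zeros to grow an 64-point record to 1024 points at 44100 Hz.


Frequency resolution after zero-padding:
N_padded = 64 * 16 = 1024
df = fs / N_padded
   = 44100 / 1024
   = 43.0664 Hz

43.0664 Hz


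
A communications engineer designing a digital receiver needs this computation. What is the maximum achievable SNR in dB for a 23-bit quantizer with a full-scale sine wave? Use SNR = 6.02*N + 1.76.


Theoretical SNR for a full-scale sinusoid:
SNR = 6.02 * N + 1.76
    = 6.02 * 23 + 1.76
    = 138.46 + 1.76
    = 140.22 dB

140.22 dB


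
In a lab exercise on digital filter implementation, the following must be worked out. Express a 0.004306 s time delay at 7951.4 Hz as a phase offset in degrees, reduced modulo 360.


Phase shift from frequency and time delay:
phi = 360 * f * t_delay
    = 360 * 7951.4 * 0.004306
    = 12325.94 degrees
    mod 360 = 85.94 degrees

85.94 degrees


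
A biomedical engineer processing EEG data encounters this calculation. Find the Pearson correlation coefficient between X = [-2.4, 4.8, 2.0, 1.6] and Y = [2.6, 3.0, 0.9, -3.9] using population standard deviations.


Pearson correlation coefficient (population):
r = cov(X,Y) / (std(X) * std(Y))
Mean X = 1.5, Mean Y = 0.65
Cov(X,Y) = -0.045
Std(X) = 2.5671, Std(Y) = 2.742718
r = -0.0064

-0.0064


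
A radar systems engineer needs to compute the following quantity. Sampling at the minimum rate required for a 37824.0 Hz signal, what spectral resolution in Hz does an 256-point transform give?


Step 1 — Nyquist sampling rate:
fs = 2 * fmax = 2 * 37824.0 = 75648.0 Hz

Step 2 — DFT bin spacing:
df = fs / N = 75648.0 / 256 = 295.5 Hz

295.5 Hz


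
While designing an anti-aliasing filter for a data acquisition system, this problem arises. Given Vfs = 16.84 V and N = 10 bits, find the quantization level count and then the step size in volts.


Step 1 — number of quantization levels:
L = 2^N = 2^10 = 1024

Step 2 — LSB step size:
delta = Vfs / L
      = 16.84 / 1024
      = 0.01644531 V

Levels = 1024; step size = 0.01644531 V
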